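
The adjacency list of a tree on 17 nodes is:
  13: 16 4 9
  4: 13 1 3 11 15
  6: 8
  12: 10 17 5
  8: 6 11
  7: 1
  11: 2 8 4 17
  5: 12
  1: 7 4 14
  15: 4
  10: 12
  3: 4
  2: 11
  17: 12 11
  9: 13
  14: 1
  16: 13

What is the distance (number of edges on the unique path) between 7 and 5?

Walking from 7: 7 – 1 – 4 – 11 – 17 – 12 – 5. Length 6.

6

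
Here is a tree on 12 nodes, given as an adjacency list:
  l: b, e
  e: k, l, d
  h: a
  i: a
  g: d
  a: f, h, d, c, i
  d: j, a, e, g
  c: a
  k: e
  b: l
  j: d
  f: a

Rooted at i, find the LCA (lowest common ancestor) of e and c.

Ancestors of e (toward the root): e, d, a, i.
Ancestors of c: c, a, i.
The deepest node appearing in both lists is a.

a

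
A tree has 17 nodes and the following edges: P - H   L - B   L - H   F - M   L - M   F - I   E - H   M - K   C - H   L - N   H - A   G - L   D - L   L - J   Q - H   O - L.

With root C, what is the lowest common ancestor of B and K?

L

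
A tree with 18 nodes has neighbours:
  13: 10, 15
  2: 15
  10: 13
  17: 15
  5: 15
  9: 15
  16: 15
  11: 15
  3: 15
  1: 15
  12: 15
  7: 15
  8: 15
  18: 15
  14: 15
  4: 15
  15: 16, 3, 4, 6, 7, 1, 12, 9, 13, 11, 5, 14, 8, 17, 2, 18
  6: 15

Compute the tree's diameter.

3

BFS from 10 reaches 2 last, at distance 3; BFS from 2 confirms no node is farther.
Path: 10 - 13 - 15 - 2.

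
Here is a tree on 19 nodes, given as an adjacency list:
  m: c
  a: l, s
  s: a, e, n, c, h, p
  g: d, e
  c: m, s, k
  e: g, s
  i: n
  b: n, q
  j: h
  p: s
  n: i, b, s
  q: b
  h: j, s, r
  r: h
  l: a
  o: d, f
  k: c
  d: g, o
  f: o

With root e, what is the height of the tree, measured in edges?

The longest root-to-leaf path is e → g → d → o → f (4 edges).

4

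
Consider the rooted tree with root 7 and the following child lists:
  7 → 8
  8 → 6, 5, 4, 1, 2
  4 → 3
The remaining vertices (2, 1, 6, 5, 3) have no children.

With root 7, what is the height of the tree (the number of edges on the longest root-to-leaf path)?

A deepest node is 3, reached by 7-8-4-3.
That path has 3 edges, so the height is 3.

3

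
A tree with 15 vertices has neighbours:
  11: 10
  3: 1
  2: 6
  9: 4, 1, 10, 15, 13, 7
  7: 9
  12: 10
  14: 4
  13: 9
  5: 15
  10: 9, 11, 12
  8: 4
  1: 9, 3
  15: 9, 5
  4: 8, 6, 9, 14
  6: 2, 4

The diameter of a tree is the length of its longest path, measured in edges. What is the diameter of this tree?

A longest path is 2-6-4-9-15-5, with 5 edges.

5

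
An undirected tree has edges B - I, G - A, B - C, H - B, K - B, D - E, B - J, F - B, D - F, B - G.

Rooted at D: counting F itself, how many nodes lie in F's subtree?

Descendants of F (including itself): F, B, J, G, I, K, H, C, A. That's 9.

9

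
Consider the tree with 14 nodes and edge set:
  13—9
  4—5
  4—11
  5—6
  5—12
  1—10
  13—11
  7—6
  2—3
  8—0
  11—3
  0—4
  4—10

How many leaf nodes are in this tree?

6

The leaves are 1, 2, 7, 8, 9, 12.
That is 6 leaves.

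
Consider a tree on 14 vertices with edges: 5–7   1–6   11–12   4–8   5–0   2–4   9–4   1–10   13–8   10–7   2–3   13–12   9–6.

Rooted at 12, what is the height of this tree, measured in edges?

A deepest node is 0, reached by 12 – 13 – 8 – 4 – 9 – 6 – 1 – 10 – 7 – 5 – 0.
That path has 10 edges, so the height is 10.

10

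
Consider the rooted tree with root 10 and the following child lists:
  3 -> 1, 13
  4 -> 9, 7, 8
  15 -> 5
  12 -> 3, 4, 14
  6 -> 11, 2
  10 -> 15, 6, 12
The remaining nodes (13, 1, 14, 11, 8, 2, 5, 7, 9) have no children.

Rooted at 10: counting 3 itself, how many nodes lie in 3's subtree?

The subtree rooted at 3 contains: 3, 13, 1 — 3 nodes.

3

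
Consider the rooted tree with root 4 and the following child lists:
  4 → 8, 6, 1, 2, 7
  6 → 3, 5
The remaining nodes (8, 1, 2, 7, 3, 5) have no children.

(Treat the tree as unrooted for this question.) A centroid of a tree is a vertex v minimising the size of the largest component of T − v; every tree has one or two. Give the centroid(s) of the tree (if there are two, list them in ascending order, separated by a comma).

4

Removing 4 splits the tree into components of sizes 3, 1, 1, 1, 1; the largest is 3 ≤ ⌊8/2⌋ = 4.
No neighbour of 4 does as well, so 4 is the unique centroid.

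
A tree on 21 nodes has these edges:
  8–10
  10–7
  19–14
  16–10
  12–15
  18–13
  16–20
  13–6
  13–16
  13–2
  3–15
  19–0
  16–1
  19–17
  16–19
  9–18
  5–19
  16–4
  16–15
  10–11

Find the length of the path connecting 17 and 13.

The path is 17 - 19 - 16 - 13, which has 3 edges.

3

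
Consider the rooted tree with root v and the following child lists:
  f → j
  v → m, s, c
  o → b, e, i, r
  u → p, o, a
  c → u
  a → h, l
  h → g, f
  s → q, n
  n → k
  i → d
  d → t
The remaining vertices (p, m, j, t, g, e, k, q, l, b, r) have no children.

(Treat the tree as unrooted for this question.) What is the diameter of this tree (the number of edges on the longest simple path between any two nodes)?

BFS from k reaches t last, at distance 9; BFS from t confirms no node is farther.
Path: k – n – s – v – c – u – o – i – d – t.

9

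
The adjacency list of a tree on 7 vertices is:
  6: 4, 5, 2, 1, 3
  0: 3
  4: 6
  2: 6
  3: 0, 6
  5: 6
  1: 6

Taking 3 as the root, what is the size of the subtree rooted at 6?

6's subtree: {6, 5, 2, 1, 4}, size 5.

5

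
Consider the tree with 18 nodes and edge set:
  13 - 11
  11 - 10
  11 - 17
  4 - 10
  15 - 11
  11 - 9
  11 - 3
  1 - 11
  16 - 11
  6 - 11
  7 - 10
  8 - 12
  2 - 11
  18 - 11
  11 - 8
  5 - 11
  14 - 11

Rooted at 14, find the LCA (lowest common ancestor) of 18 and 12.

11

Ancestors of 18 (toward the root): 18, 11, 14.
Ancestors of 12: 12, 8, 11, 14.
The deepest node appearing in both lists is 11.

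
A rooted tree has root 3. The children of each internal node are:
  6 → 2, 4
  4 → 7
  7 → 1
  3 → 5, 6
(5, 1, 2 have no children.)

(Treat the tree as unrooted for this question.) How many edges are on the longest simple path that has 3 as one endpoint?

4

A farthest node from 3 is 1.
The path 3-6-4-7-1 has 4 edges.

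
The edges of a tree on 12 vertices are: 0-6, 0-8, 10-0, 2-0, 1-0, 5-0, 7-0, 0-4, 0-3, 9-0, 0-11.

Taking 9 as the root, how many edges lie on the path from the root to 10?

Climbing from 10 to the root: 10 → 0 → 9. That's 2 steps.

2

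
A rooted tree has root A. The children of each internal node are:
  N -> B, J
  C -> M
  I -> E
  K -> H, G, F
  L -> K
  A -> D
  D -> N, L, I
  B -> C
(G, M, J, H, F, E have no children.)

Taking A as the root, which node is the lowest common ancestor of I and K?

D

Path I→root: I D A; path K→root: K L D A.
First common node: D.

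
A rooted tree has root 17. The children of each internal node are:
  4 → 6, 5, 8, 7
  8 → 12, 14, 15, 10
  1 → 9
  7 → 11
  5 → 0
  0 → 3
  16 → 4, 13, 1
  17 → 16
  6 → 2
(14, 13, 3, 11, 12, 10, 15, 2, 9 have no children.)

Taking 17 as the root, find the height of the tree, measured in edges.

5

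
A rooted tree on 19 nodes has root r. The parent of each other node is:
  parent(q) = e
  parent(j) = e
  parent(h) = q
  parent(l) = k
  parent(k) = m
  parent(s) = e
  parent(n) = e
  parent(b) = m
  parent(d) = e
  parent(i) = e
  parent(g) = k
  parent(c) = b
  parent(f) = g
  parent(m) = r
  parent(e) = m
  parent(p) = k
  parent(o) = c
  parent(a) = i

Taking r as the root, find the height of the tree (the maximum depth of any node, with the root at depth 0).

A deepest node is o, reached by r – m – b – c – o.
That path has 4 edges, so the height is 4.

4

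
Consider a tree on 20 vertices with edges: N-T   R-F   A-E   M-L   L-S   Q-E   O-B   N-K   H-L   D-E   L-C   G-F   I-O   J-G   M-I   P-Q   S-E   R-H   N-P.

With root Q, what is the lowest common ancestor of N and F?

Q

Ancestors of N (toward the root): N, P, Q.
Ancestors of F: F, R, H, L, S, E, Q.
The deepest node appearing in both lists is Q.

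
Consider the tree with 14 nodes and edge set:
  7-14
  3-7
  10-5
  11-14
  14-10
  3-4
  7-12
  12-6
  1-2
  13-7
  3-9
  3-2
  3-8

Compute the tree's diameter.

6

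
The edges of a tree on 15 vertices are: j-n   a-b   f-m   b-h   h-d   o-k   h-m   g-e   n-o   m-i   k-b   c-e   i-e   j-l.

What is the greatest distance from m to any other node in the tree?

7

The node farthest from m is l, via m – h – b – k – o – n – j – l — 7 edges.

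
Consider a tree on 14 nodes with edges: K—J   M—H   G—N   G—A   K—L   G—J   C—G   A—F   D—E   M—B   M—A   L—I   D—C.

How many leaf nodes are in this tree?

Degree-1 nodes: B, E, F, H, I, N — 6 of them.

6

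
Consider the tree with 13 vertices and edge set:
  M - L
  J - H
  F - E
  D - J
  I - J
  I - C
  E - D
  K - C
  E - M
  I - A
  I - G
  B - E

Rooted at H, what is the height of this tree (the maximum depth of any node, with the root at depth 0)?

5

The longest root-to-leaf path is H-J-D-E-M-L (5 edges).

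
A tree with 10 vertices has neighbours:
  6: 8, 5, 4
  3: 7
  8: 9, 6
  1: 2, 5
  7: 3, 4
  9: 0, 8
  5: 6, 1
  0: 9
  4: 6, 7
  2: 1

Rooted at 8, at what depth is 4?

2

Path from 8 to 4: 8 → 6 → 4, which has 2 edges.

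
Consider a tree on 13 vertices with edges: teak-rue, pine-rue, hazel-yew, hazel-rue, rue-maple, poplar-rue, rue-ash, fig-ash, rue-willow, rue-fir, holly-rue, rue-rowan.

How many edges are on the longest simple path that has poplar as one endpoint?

A farthest node from poplar is fig (yew also at distance 3).
The path poplar–rue–ash–fig has 3 edges.

3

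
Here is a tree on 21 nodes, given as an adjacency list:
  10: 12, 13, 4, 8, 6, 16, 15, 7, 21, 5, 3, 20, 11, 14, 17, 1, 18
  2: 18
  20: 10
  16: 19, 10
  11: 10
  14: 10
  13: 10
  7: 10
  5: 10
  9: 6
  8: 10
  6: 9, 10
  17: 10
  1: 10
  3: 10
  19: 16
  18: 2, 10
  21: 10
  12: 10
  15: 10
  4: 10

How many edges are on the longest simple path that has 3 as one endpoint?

Distances from 3 peak at 3, attained at 9 (19, 2 also at distance 3).
3–10–6–9

3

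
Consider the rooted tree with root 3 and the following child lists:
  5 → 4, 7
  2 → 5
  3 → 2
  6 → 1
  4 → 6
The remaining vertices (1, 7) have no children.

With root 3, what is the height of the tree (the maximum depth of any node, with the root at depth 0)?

5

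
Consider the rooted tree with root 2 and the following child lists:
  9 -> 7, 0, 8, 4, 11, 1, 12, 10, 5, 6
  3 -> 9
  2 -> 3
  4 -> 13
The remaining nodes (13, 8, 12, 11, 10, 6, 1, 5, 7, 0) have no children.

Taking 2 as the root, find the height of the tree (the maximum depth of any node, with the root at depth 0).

The longest root-to-leaf path is 2 – 3 – 9 – 4 – 13 (4 edges).

4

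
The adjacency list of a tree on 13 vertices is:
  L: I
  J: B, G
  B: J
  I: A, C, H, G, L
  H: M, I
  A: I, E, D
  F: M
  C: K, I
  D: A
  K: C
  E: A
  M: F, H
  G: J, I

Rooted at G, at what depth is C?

Path from G to C: G – I – C, which has 2 edges.

2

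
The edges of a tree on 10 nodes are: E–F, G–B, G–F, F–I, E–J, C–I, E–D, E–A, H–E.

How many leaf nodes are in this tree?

6

The leaves are A, B, C, D, H, J.
That is 6 leaves.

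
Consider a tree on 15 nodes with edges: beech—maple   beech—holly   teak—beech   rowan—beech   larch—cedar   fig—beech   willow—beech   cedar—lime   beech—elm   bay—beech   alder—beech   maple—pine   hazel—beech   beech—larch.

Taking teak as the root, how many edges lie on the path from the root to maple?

Path from teak to maple: teak → beech → maple, which has 2 edges.

2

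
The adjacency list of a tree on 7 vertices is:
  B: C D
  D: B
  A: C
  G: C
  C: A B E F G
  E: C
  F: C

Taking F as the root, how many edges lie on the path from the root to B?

F – C – B — 2 edges.

2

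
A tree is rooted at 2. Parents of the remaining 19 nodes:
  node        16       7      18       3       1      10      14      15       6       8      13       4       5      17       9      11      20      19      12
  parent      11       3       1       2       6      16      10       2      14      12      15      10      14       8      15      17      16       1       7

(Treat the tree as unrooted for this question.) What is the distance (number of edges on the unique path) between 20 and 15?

The path is 20–16–11–17–8–12–7–3–2–15, which has 9 edges.

9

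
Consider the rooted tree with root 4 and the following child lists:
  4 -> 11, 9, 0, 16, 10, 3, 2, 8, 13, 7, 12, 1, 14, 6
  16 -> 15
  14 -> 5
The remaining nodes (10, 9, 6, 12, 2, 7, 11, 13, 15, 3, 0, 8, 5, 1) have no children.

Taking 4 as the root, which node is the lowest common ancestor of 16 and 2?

4

Path 16→root: 16 4; path 2→root: 2 4.
First common node: 4.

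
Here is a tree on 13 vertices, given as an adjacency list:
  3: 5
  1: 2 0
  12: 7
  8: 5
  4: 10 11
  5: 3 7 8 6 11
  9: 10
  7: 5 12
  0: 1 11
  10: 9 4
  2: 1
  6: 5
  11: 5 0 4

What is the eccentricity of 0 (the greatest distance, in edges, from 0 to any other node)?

4

Distances from 0 peak at 4, attained at 9 (12 also at distance 4).
0–11–4–10–9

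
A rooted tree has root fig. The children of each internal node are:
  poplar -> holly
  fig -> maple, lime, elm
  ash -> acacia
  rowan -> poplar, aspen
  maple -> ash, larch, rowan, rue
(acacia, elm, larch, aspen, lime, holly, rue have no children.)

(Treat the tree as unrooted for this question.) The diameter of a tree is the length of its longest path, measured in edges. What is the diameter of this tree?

BFS from holly reaches lime last, at distance 5; BFS from lime confirms no node is farther.
Path: holly – poplar – rowan – maple – fig – lime.

5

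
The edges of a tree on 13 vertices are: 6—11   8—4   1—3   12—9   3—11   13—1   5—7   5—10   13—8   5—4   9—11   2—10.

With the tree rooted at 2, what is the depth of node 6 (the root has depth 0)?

9

Path from 2 to 6: 2–10–5–4–8–13–1–3–11–6, which has 9 edges.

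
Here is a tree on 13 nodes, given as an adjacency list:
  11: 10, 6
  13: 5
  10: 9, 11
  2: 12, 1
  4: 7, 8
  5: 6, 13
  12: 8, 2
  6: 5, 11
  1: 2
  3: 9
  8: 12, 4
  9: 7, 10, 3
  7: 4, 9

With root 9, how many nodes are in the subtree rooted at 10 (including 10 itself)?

5

The subtree rooted at 10 contains: 10, 11, 6, 5, 13 — 5 nodes.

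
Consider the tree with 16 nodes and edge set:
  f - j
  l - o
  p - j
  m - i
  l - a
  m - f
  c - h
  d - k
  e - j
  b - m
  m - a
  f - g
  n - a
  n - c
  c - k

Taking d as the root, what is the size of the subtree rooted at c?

14

Descendants of c (including itself): c, n, h, a, m, l, b, f, i, o, j, g, p, e. That's 14.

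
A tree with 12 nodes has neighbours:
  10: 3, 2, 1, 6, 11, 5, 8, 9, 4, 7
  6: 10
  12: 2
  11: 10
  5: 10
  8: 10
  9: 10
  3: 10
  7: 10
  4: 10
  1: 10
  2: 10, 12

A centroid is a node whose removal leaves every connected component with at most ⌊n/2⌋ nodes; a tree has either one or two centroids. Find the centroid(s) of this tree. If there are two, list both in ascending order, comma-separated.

Delete 10: the remaining components have sizes 2, 1, 1, 1, 1, 1, 1, 1, 1, 1. Max 2 ≤ 6, so 10 is a centroid.
No neighbour of 10 does as well, so 10 is the unique centroid.

10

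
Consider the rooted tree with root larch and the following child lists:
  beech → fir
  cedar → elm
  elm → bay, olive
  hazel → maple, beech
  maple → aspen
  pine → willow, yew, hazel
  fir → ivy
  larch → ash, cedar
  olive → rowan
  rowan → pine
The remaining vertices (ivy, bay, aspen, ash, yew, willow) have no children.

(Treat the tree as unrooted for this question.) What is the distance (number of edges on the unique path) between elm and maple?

5

elm – olive – rowan – pine – hazel – maple: 5 edges.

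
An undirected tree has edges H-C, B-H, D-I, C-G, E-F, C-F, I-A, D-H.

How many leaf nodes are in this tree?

The leaves are A, B, E, G.
That is 4 leaves.

4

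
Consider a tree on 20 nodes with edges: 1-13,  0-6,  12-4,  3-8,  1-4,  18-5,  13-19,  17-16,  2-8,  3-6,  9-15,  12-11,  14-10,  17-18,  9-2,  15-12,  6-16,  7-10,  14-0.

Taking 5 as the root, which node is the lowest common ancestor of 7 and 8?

6

7's ancestor chain is 7, 10, 14, 0, 6, 16, 17, 18, 5 and 8's is 8, 3, 6, 16, 17, 18, 5; they first meet at 6.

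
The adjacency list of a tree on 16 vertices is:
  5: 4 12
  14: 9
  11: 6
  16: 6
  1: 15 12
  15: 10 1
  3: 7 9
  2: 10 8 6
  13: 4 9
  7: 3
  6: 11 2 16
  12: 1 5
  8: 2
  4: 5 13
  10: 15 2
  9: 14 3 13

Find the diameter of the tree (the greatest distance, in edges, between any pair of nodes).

12

A longest path is 11 – 6 – 2 – 10 – 15 – 1 – 12 – 5 – 4 – 13 – 9 – 3 – 7, with 12 edges.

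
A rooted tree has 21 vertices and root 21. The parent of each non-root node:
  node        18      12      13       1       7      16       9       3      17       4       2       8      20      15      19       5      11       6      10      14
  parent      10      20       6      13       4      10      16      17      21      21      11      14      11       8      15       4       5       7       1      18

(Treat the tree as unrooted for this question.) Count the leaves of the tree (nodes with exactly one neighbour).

Degree-1 nodes: 2, 3, 9, 12, 19 — 5 of them.

5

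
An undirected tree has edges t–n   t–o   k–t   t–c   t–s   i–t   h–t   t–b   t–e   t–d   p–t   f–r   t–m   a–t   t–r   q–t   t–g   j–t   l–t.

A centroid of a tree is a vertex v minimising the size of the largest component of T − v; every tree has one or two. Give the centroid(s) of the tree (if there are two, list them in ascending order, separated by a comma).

t

If t is removed the pieces have sizes 2, 1, 1, 1, 1, 1, 1, 1, 1, 1, 1, 1, 1, 1, 1, 1, 1, 1, all ≤ ⌊20/2⌋ = 10.
Every other node leaves some component of size > 10, so the centroid is unique.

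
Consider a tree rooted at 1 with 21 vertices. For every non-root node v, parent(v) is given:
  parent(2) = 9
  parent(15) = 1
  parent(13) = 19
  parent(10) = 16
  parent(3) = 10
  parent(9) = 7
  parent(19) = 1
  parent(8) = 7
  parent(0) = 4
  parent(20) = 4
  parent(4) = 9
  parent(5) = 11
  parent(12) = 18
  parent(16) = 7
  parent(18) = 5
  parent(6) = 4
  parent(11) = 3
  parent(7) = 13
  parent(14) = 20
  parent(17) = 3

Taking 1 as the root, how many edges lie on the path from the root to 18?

9

Path from 1 to 18: 1–19–13–7–16–10–3–11–5–18, which has 9 edges.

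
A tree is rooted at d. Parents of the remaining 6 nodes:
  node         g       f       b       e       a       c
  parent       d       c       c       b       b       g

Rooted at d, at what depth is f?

3

d → g → c → f — 3 edges.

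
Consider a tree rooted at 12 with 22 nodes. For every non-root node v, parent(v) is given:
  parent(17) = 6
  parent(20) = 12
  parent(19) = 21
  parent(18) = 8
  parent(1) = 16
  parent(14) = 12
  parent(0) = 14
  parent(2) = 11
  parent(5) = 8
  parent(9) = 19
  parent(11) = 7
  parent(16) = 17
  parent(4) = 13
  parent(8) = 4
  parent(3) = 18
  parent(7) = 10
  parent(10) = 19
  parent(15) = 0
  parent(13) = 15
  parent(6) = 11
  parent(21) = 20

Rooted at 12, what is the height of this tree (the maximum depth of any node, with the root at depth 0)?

10

The longest root-to-leaf path is 12-20-21-19-10-7-11-6-17-16-1 (10 edges).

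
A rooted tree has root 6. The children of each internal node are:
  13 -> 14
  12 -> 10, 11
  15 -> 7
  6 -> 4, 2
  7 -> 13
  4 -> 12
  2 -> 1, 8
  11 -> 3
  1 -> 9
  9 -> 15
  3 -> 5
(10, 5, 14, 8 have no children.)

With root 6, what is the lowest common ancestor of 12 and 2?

Ancestors of 12 (toward the root): 12, 4, 6.
Ancestors of 2: 2, 6.
The deepest node appearing in both lists is 6.

6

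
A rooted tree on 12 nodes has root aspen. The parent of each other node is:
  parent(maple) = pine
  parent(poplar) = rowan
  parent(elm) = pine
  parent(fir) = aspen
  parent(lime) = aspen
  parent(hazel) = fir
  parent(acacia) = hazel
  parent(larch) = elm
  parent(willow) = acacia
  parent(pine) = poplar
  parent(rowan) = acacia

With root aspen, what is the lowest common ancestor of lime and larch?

Path lime→root: lime aspen; path larch→root: larch elm pine poplar rowan acacia hazel fir aspen.
First common node: aspen.

aspen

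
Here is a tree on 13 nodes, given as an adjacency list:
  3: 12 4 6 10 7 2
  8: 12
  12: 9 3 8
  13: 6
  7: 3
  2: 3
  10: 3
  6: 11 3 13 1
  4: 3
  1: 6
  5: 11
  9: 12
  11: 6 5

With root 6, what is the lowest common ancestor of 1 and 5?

Ancestors of 1 (toward the root): 1, 6.
Ancestors of 5: 5, 11, 6.
The deepest node appearing in both lists is 6.

6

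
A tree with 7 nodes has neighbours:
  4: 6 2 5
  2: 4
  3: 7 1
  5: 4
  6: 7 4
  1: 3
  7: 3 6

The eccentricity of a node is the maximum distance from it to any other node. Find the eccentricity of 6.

3

A farthest node from 6 is 1.
The path 6 – 7 – 3 – 1 has 3 edges.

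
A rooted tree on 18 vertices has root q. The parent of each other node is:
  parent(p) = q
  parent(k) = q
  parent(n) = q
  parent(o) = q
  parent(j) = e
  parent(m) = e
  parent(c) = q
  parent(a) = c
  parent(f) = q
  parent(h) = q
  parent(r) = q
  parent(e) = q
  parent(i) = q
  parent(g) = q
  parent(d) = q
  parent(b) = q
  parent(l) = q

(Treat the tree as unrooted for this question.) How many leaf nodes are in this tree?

15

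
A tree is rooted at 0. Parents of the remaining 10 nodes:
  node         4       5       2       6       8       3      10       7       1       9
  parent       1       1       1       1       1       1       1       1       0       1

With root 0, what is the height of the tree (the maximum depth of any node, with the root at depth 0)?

A deepest node is 7, reached by 0 → 1 → 7.
That path has 2 edges, so the height is 2.

2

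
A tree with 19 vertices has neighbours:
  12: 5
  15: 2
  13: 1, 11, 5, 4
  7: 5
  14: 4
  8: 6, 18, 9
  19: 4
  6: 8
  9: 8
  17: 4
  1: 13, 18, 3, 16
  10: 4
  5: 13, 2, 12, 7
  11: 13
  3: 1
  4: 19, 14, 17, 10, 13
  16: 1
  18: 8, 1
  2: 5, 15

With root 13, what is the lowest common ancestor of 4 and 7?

13

4's ancestor chain is 4, 13 and 7's is 7, 5, 13; they first meet at 13.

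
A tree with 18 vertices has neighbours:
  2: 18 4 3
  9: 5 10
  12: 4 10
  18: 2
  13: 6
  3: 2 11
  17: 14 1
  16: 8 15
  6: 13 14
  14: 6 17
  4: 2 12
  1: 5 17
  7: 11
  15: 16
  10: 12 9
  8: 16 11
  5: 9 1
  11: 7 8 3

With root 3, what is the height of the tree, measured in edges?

The longest root-to-leaf path is 3 → 2 → 4 → 12 → 10 → 9 → 5 → 1 → 17 → 14 → 6 → 13 (11 edges).

11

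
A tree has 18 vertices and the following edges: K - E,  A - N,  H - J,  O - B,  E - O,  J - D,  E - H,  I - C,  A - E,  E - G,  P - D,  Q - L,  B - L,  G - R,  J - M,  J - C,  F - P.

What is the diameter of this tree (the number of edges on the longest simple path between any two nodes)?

A longest path is F - P - D - J - H - E - O - B - L - Q, with 9 edges.

9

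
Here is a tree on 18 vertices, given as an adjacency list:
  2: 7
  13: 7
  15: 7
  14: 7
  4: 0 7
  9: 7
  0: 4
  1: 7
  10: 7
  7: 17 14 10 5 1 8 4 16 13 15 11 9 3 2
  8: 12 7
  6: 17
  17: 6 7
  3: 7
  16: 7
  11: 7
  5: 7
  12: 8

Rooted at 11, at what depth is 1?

Path from 11 to 1: 11 – 7 – 1, which has 2 edges.

2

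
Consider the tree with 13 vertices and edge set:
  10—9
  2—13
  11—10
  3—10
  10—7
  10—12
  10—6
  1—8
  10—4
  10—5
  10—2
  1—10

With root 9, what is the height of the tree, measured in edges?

3

8 sits deepest: 9–10–1–8 — 3 edges from the root.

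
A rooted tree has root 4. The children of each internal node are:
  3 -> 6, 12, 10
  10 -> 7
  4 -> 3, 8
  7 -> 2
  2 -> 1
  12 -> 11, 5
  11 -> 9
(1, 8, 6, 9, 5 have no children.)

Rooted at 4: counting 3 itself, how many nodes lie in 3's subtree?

10

Descendants of 3 (including itself): 3, 6, 12, 10, 5, 11, 7, 9, 2, 1. That's 10.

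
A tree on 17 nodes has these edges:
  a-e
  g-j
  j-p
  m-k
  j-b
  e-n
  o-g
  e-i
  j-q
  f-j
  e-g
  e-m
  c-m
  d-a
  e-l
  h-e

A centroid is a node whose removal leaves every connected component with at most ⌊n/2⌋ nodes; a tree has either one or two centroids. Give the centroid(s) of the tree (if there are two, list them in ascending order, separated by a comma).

e

Delete e: the remaining components have sizes 7, 3, 2, 1, 1, 1, 1. Max 7 ≤ 8, so e is a centroid.
No neighbour of e does as well, so e is the unique centroid.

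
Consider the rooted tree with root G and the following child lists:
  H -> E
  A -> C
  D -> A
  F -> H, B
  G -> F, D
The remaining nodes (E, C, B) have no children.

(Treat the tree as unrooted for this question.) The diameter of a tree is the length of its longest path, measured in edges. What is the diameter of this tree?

6

BFS from C reaches E last, at distance 6; BFS from E confirms no node is farther.
Path: C – A – D – G – F – H – E.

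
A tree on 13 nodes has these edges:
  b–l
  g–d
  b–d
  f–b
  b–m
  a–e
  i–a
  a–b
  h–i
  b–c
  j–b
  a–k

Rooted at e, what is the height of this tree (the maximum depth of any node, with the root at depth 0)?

4

The longest root-to-leaf path is e-a-b-d-g (4 edges).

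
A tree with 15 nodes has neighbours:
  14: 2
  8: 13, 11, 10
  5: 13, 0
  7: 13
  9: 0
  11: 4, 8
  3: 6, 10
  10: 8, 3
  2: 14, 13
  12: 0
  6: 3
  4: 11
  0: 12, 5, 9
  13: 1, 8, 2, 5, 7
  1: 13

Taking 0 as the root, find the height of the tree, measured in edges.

6 sits deepest: 0–5–13–8–10–3–6 — 6 edges from the root.

6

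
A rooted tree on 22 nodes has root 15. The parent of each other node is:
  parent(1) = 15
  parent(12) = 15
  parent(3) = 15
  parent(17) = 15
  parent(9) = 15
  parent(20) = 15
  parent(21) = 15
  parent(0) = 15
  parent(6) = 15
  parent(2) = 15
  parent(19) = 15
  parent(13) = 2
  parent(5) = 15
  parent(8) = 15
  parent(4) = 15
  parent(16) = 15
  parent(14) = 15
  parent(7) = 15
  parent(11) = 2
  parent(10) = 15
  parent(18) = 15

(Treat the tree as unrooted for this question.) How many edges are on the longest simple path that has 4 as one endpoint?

A farthest node from 4 is 13 (11 also at distance 3).
The path 4–15–2–13 has 3 edges.

3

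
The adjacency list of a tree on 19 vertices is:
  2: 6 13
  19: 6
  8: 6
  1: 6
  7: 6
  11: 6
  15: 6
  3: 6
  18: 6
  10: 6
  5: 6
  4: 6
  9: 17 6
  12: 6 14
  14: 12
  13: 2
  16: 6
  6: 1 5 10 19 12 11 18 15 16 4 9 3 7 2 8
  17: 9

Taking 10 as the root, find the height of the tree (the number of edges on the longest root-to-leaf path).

A deepest node is 17, reached by 10 – 6 – 9 – 17.
That path has 3 edges, so the height is 3.

3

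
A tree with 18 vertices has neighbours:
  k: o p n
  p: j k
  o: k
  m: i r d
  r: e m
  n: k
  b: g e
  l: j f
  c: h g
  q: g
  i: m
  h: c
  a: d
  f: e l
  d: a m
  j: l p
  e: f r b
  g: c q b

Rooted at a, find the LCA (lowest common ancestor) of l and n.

l

Ancestors of l (toward the root): l, f, e, r, m, d, a.
Ancestors of n: n, k, p, j, l, f, e, r, m, d, a.
The deepest node appearing in both lists is l.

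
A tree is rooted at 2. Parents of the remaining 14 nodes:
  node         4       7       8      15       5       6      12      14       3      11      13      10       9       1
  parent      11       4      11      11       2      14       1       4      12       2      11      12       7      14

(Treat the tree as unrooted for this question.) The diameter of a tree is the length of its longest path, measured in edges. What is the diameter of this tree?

7

BFS from 3 reaches 5 last, at distance 7; BFS from 5 confirms no node is farther.
Path: 3 - 12 - 1 - 14 - 4 - 11 - 2 - 5.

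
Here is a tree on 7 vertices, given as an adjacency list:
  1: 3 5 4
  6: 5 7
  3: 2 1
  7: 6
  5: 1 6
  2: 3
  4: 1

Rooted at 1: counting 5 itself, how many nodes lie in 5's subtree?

3

Descendants of 5 (including itself): 5, 6, 7. That's 3.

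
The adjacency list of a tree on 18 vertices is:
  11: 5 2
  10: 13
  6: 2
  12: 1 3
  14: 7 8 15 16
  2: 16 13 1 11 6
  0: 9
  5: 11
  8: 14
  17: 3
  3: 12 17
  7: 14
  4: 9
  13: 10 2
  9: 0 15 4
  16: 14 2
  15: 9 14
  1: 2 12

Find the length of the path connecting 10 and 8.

The path is 10–13–2–16–14–8, which has 5 edges.

5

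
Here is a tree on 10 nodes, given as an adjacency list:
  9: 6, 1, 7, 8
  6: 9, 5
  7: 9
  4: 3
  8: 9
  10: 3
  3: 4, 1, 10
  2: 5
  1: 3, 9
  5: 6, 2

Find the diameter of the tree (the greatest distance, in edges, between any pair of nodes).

BFS from 2 reaches 10 last, at distance 6; BFS from 10 confirms no node is farther.
Path: 2 - 5 - 6 - 9 - 1 - 3 - 10.

6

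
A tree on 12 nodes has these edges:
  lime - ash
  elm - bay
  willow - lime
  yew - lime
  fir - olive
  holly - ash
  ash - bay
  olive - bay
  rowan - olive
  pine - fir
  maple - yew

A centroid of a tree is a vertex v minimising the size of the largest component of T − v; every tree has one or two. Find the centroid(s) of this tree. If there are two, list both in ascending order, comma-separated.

ash, bay

Delete bay: the remaining components have sizes 6, 4, 1. Max 6 ≤ 6, so bay is a centroid.
ash is adjacent to bay and is also a centroid (the largest component after removing it is likewise 6).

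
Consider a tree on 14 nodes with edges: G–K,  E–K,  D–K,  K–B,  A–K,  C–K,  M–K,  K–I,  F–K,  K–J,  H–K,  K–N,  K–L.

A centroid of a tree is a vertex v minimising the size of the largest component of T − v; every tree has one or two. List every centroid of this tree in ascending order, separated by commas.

Removing K splits the tree into components of sizes 1, 1, 1, 1, 1, 1, 1, 1, 1, 1, 1, 1, 1; the largest is 1 ≤ ⌊14/2⌋ = 7.
No neighbour of K does as well, so K is the unique centroid.

K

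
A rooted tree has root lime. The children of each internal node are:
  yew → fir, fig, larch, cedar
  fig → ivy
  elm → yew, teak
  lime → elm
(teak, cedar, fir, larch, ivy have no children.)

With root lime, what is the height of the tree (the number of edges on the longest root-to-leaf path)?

ivy sits deepest: lime → elm → yew → fig → ivy — 4 edges from the root.

4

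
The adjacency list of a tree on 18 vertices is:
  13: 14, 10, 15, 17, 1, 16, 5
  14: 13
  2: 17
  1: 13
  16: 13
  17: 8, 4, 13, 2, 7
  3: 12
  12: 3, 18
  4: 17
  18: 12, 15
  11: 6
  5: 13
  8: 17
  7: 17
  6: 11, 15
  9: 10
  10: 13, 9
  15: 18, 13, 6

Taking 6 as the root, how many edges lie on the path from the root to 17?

Climbing from 17 to the root: 17–13–15–6. That's 3 steps.

3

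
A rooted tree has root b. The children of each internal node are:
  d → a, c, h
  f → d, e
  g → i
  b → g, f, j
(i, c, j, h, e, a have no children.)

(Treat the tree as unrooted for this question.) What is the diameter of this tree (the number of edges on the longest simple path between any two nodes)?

Starting from i, a farthest node is a at distance 5.
One longest path: i–g–b–f–d–a.
So the diameter is 5.

5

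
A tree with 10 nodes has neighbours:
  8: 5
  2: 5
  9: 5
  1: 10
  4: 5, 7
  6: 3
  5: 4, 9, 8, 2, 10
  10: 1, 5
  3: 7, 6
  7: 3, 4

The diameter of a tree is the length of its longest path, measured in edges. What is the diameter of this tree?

BFS from 1 reaches 6 last, at distance 6; BFS from 6 confirms no node is farther.
Path: 1-10-5-4-7-3-6.

6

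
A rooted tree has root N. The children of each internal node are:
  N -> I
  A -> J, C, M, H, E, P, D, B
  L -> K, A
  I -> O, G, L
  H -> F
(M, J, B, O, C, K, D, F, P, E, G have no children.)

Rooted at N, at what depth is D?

Path from N to D: N → I → L → A → D, which has 4 edges.

4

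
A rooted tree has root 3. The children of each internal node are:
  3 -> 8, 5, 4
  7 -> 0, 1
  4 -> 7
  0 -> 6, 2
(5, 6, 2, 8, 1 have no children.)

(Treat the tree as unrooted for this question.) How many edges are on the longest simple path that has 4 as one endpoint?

3

A farthest node from 4 is 2 (6 also at distance 3).
The path 4 – 7 – 0 – 2 has 3 edges.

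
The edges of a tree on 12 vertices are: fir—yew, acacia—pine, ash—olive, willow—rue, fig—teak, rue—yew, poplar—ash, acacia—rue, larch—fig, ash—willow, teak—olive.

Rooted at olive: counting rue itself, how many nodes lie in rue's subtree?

Descendants of rue (including itself): rue, acacia, yew, pine, fir. That's 5.

5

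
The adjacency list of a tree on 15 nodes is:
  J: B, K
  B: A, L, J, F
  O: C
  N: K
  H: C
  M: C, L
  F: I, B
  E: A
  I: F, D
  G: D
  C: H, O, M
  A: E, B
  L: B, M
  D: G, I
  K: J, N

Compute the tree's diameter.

BFS from G reaches O last, at distance 8; BFS from O confirms no node is farther.
Path: G - D - I - F - B - L - M - C - O.

8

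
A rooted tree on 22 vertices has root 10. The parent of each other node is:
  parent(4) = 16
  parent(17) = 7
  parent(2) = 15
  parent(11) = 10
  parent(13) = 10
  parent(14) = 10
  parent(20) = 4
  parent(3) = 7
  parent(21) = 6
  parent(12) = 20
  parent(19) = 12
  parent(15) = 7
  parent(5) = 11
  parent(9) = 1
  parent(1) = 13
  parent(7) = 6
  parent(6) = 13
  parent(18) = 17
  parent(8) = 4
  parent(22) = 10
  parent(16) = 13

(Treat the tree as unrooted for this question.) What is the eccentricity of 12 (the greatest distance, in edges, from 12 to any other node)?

8

Distances from 12 peak at 8, attained at 18 (2 also at distance 8).
12-20-4-16-13-6-7-17-18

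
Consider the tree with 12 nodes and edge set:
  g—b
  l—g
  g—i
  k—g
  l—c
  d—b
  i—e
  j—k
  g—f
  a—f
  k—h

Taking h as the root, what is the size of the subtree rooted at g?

g's subtree: {g, l, f, b, i, c, a, d, e}, size 9.

9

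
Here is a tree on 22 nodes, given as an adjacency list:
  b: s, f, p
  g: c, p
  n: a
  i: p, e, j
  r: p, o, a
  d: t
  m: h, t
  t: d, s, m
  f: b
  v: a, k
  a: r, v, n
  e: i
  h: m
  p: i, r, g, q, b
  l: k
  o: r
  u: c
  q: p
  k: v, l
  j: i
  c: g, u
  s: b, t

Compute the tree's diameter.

10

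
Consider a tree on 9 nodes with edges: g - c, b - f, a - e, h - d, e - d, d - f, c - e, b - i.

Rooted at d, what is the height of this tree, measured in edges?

i sits deepest: d – f – b – i — 3 edges from the root.

3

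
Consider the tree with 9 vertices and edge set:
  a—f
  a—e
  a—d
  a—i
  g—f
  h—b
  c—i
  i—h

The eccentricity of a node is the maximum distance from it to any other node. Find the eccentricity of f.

A farthest node from f is b.
The path f-a-i-h-b has 4 edges.

4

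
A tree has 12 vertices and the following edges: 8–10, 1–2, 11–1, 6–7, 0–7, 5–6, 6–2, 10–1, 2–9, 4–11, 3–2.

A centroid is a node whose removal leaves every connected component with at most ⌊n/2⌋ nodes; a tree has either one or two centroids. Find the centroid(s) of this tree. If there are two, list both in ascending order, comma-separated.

2

If 2 is removed the pieces have sizes 5, 4, 1, 1, all ≤ ⌊12/2⌋ = 6.
Every other node leaves some component of size > 6, so the centroid is unique.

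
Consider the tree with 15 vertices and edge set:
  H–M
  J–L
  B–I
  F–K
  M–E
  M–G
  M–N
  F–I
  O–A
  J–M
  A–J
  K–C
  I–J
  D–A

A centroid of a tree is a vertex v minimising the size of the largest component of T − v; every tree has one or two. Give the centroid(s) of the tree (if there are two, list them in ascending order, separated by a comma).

Delete J: the remaining components have sizes 5, 5, 3, 1. Max 5 ≤ 7, so J is a centroid.
Every other node leaves some component of size > 7, so the centroid is unique.

J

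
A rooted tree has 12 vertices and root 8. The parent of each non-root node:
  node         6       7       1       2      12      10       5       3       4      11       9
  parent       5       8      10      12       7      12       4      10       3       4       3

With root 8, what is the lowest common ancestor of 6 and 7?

Path 6→root: 6 5 4 3 10 12 7 8; path 7→root: 7 8.
First common node: 7.

7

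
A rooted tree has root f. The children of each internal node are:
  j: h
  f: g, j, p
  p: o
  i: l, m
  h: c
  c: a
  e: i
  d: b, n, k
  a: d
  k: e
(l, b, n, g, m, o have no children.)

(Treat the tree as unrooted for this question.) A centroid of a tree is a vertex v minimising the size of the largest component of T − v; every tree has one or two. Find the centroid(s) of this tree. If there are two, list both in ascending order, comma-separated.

Delete d: the remaining components have sizes 8, 5, 1, 1. Max 8 ≤ 8, so d is a centroid.
Its neighbour a also leaves a largest component of size 8, so both are centroids.

a, d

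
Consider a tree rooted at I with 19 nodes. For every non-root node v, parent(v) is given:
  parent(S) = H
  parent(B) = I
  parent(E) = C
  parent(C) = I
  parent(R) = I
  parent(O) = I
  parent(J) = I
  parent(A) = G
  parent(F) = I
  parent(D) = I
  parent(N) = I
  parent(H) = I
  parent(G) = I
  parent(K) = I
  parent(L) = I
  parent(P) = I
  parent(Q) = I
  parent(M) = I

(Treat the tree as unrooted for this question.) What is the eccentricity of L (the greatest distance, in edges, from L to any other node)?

Distances from L peak at 3, attained at S (E, A also at distance 3).
L – I – H – S

3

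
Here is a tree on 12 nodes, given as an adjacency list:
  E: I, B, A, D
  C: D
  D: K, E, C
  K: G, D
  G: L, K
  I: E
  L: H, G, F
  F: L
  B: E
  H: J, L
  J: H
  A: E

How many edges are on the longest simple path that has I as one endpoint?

A farthest node from I is J.
The path I – E – D – K – G – L – H – J has 7 edges.

7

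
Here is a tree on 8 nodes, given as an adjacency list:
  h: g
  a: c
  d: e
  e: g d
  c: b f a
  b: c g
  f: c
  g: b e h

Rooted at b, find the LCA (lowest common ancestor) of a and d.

Ancestors of a (toward the root): a, c, b.
Ancestors of d: d, e, g, b.
The deepest node appearing in both lists is b.

b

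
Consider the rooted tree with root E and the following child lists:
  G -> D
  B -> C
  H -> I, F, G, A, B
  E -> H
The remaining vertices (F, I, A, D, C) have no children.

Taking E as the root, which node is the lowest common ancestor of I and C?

Ancestors of I (toward the root): I, H, E.
Ancestors of C: C, B, H, E.
The deepest node appearing in both lists is H.

H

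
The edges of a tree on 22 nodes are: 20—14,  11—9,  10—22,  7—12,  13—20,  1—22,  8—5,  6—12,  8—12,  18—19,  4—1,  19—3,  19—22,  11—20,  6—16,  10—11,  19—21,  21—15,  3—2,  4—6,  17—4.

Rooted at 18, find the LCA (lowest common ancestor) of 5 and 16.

5's ancestor chain is 5, 8, 12, 6, 4, 1, 22, 19, 18 and 16's is 16, 6, 4, 1, 22, 19, 18; they first meet at 6.

6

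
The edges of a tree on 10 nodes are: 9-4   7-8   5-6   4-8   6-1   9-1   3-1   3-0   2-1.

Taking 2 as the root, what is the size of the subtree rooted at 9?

4

Descendants of 9 (including itself): 9, 4, 8, 7. That's 4.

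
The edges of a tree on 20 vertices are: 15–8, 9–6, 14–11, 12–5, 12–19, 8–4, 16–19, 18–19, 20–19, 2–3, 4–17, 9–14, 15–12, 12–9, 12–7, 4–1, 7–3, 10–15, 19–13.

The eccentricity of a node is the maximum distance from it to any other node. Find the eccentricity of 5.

Distances from 5 peak at 5, attained at 1 (17 also at distance 5).
5–12–15–8–4–1

5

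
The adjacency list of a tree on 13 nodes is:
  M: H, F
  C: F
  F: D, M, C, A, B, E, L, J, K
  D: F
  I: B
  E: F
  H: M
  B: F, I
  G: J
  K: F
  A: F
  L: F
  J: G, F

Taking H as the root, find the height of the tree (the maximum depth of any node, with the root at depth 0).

4

A deepest node is I, reached by H-M-F-B-I.
That path has 4 edges, so the height is 4.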